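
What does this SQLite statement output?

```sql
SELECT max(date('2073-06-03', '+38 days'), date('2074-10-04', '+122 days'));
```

2075-02-03

date('2073-06-03', '+38 days') → 2073-07-11.
date('2074-10-04', '+122 days') → 2075-02-03.
Later of the two is 2075-02-03.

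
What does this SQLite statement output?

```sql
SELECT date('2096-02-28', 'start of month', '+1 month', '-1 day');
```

2096-02-29

`start of month` rewinds 2096-02-28 to 2096-02-01.
Adding +1 month to 2096-02-01 gives 2096-03-01.
Going back 1 day from 2096-03-01 reaches 2096-02-29 (last day of February, 29 days).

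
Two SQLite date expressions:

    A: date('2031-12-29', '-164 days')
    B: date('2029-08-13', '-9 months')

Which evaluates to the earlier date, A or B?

A = 2031-07-18.
B = 2028-11-13.
B is earlier.

B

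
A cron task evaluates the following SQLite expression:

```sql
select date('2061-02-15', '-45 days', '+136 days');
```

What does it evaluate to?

2061-05-17

Applying '-45 days' to 2061-02-15: counting 45 days back gives 2061-01-01.
Applying '+136 days' to 2061-01-01: counting 136 days forward gives 2061-05-17.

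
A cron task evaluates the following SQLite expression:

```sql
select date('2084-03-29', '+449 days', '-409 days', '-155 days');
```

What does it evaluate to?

Applying '+449 days' to 2084-03-29: counting 449 days forward gives 2085-06-21.
Applying '-409 days' to 2085-06-21: counting 409 days back gives 2084-05-08.
Applying '-155 days' to 2084-05-08: counting 155 days back gives 2083-12-05.

2083-12-05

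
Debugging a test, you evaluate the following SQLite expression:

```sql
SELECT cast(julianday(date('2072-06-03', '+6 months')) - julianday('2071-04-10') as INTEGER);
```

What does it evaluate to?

Adding +6 months to 2072-06-03 gives 2072-12-03.
20 days remain in April 2071 after the 10th (30 − 10).
Full months from May 2071 through November 2072 contribute their day counts.
Then 3 days into December 2072.
Total: 20 + 31 + 30 + 31 + 31 + 30 + 31 + 30 + 31 + 31 + 29 + 31 + 30 + 31 + 30 + 31 + 31 + 30 + 31 + 30 + 3 = 603.

603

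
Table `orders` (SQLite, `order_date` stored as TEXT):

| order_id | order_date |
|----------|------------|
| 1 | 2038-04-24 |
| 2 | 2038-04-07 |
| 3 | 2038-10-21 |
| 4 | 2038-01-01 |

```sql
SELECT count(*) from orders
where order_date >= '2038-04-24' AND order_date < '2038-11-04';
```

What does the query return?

2

Rows in [2038-04-24, 2038-11-04): 2038-04-24, 2038-10-21 → 2 rows.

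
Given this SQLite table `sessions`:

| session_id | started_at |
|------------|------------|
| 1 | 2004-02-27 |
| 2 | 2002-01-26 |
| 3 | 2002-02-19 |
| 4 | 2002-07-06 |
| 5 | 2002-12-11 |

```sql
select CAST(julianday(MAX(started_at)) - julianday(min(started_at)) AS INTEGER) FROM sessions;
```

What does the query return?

762

MIN = 2002-01-26, MAX = 2004-02-27.
5 days remain in January 2002 after the 26th (31 − 26).
Full months from February 2002 through January 2004 contribute their day counts.
Then 27 days into February 2004.
Total: 5 + 28 + 31 + 30 + 31 + 30 + 31 + 31 + 30 + 31 + 30 + 31 + 31 + 28 + 31 + 30 + 31 + 30 + 31 + 31 + 30 + 31 + 30 + 31 + 31 + 27 = 762.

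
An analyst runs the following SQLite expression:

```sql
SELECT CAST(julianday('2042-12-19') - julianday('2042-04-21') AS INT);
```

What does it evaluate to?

9 days remain in April 2042 after the 21st (30 − 21).
Full months from May 2042 through November 2042 contribute their day counts.
Then 19 days into December 2042.
Total: 9 + 31 + 30 + 31 + 31 + 30 + 31 + 30 + 19 = 242.

242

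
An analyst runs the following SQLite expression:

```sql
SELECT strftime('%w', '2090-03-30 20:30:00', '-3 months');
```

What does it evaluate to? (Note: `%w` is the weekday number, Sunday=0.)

First apply '-3 months': 2090-03-30 20:30:00 → 2089-12-30 20:30:00.
2089-12-30 is a Friday; with Sunday=0 that is 5.

5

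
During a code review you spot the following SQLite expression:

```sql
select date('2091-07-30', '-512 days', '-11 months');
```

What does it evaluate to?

Applying '-512 days' to 2091-07-30: counting 512 days back gives 2090-03-05.
Adding -11 months to 2090-03-05 gives 2089-04-05.

2089-04-05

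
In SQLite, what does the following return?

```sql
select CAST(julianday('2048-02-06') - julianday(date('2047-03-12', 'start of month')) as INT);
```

342

`start of month` rewinds 2047-03-12 to 2047-03-01.
30 days remain in March 2047 after the 1st (31 − 1).
Full months from April 2047 through January 2048 contribute their day counts.
Then 6 days into February 2048.
Total: 30 + 30 + 31 + 30 + 31 + 31 + 30 + 31 + 30 + 31 + 31 + 6 = 342.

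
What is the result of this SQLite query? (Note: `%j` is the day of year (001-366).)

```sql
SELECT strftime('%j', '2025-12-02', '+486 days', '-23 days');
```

First apply '+486 days', '-23 days': 2025-12-02 → 2027-03-10.
Day-of-year for 2027-03-10: days since 2027-01-01 inclusive = 69, zero-padded to 069.

069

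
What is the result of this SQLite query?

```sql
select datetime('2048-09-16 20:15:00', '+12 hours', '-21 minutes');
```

+12 hours from 2048-09-16 20:15:00 is 2048-09-17 08:15:00 (crosses midnight).
-21 minutes from 2048-09-17 08:15:00 is 2048-09-17 07:54:00.

2048-09-17 07:54:00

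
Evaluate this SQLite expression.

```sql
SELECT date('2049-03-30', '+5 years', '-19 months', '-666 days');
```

Adding +5 years to 2049-03-30 gives 2054-03-30.
Adding -19 months to 2054-03-30 gives 2052-08-30.
Applying '-666 days' to 2052-08-30: counting 666 days back gives 2050-11-03.

2050-11-03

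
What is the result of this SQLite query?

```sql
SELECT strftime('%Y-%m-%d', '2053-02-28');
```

`%Y-%m-%d` extracts the ISO date: 2053-02-28.

2053-02-28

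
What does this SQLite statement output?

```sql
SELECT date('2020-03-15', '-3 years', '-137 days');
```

Adding -3 years to 2020-03-15 gives 2017-03-15.
Applying '-137 days' to 2017-03-15: counting 137 days back gives 2016-10-29.

2016-10-29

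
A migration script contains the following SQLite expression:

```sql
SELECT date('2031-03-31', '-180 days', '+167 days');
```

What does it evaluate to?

2031-03-18

Applying '-180 days' to 2031-03-31: counting 180 days back gives 2030-10-02.
Applying '+167 days' to 2030-10-02: counting 167 days forward gives 2031-03-18.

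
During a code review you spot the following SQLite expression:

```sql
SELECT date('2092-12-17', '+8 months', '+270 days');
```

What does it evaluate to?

Adding +8 months to 2092-12-17 gives 2093-08-17.
Applying '+270 days' to 2093-08-17: counting 270 days forward gives 2094-05-14.

2094-05-14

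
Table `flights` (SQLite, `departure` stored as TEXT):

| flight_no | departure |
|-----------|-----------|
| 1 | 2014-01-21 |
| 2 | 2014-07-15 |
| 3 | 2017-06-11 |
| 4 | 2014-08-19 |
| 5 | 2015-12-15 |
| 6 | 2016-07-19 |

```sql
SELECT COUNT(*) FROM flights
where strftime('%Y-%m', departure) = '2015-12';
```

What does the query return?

1

Rows with year-month 2015-12: 2015-12-15 → 1.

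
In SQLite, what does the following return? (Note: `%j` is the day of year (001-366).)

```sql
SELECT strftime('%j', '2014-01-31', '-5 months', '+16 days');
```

259

First apply '-5 months', '+16 days': 2014-01-31 → 2013-09-16.
Day-of-year for 2013-09-16: days since 2013-01-01 inclusive = 259, zero-padded to 259.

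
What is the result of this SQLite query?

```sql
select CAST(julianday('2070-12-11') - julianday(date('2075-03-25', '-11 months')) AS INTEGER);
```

Adding -11 months to 2075-03-25 gives 2074-04-25.
20 days remain in December 2070 after the 11th (31 − 11).
Full months from January 2071 through March 2074 contribute their day counts.
Then 25 days into April 2074.
Total: 20 + 31 + 28 + 31 + 30 + 31 + 30 + 31 + 31 + 30 + 31 + 30 + 31 + 31 + 29 + 31 + 30 + 31 + 30 + 31 + 31 + 30 + 31 + 30 + 31 + 31 + 28 + 31 + 30 + 31 + 30 + 31 + 31 + 30 + 31 + 30 + 31 + 31 + 28 + 31 + 25 = 1231.
The subtraction is earlier − later, so the result is −1231 → -1231.

-1231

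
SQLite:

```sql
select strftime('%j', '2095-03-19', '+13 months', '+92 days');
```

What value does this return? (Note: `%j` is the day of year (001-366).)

First apply '+13 months', '+92 days': 2095-03-19 → 2096-07-20.
Day-of-year for 2096-07-20: days since 2096-01-01 inclusive = 202, zero-padded to 202.

202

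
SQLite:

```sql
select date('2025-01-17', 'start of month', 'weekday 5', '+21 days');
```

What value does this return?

`start of month` rewinds 2025-01-17 to 2025-01-01.
`weekday 5` advances to the next Friday; 2025-01-01 is a Wednesday, so it moves forward to 2025-01-03.
Advancing 21 more days within January lands on 2025-01-24.

2025-01-24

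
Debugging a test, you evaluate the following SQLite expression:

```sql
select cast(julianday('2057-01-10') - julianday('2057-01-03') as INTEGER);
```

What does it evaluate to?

Both dates are in January 2057: 10 − 3 = 7.

7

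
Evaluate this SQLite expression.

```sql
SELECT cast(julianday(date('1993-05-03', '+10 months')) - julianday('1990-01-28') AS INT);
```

1495

Adding +10 months to 1993-05-03 gives 1994-03-03.
3 days remain in January 1990 after the 28th (31 − 28).
Full months from February 1990 through February 1994 contribute their day counts.
Then 3 days into March 1994.
Total: 3 + 28 + 31 + 30 + 31 + 30 + 31 + 31 + 30 + 31 + 30 + 31 + 31 + 28 + 31 + 30 + 31 + 30 + 31 + 31 + 30 + 31 + 30 + 31 + 31 + 29 + 31 + 30 + 31 + 30 + 31 + 31 + 30 + 31 + 30 + 31 + 31 + 28 + 31 + 30 + 31 + 30 + 31 + 31 + 30 + 31 + 30 + 31 + 31 + 28 + 3 = 1495.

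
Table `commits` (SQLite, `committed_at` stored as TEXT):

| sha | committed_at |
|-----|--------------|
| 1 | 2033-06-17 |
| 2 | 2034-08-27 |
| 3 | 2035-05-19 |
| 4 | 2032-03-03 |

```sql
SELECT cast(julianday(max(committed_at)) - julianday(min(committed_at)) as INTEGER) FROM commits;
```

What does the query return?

MIN = 2032-03-03, MAX = 2035-05-19.
28 days remain in March 2032 after the 3rd (31 − 3).
Full months from April 2032 through April 2035 contribute their day counts.
Then 19 days into May 2035.
Total: 28 + 30 + 31 + 30 + 31 + 31 + 30 + 31 + 30 + 31 + 31 + 28 + 31 + 30 + 31 + 30 + 31 + 31 + 30 + 31 + 30 + 31 + 31 + 28 + 31 + 30 + 31 + 30 + 31 + 31 + 30 + 31 + 30 + 31 + 31 + 28 + 31 + 30 + 19 = 1172.

1172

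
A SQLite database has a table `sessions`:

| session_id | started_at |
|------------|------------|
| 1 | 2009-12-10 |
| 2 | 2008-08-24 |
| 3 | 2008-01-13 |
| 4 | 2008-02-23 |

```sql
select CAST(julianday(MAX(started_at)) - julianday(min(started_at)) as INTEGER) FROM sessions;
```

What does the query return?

697

MIN = 2008-01-13, MAX = 2009-12-10.
18 days remain in January 2008 after the 13th (31 − 13).
Full months from February 2008 through November 2009 contribute their day counts.
Then 10 days into December 2009.
Total: 18 + 29 + 31 + 30 + 31 + 30 + 31 + 31 + 30 + 31 + 30 + 31 + 31 + 28 + 31 + 30 + 31 + 30 + 31 + 31 + 30 + 31 + 30 + 10 = 697.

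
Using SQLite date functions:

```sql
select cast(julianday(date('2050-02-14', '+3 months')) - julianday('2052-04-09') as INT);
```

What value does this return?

-696

Adding +3 months to 2050-02-14 gives 2050-05-14.
17 days remain in May 2050 after the 14th (31 − 14).
Full months from June 2050 through March 2052 contribute their day counts.
Then 9 days into April 2052.
Total: 17 + 30 + 31 + 31 + 30 + 31 + 30 + 31 + 31 + 28 + 31 + 30 + 31 + 30 + 31 + 31 + 30 + 31 + 30 + 31 + 31 + 29 + 31 + 9 = 696.
The subtraction is earlier − later, so the result is −696 → -696.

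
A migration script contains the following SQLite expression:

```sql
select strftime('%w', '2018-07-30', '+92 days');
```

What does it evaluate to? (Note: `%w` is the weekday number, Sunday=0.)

2

First apply '+92 days': 2018-07-30 → 2018-10-30.
2018-10-30 is a Tuesday; with Sunday=0 that is 2.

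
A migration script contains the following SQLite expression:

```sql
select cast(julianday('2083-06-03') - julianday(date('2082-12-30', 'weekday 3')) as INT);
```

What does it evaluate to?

155

`weekday 3` advances to the next Wednesday; 2082-12-30 is already a Wednesday, so it stays at 2082-12-30.
1 day remains in December 2082 after the 30th (31 − 30).
January 2083: 31 days.
February 2083: 28 days.
March 2083: 31 days.
April 2083: 30 days.
May 2083: 31 days.
Then 3 days into June 2083.
Total: 1 + 31 + 28 + 31 + 30 + 31 + 3 = 155.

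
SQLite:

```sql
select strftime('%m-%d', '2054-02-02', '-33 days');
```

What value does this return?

First apply '-33 days': 2054-02-02 → 2053-12-31.
`%m-%d` extracts the month-day: 12-31.

12-31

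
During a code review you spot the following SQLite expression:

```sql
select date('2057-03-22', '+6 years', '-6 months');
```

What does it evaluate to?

2062-09-22

Adding +6 years to 2057-03-22 gives 2063-03-22.
Adding -6 months to 2063-03-22 gives 2062-09-22.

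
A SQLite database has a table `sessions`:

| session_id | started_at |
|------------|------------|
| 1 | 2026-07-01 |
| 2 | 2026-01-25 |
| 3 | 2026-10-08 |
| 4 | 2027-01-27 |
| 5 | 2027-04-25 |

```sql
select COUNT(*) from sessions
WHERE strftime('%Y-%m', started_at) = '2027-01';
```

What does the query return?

Rows with year-month 2027-01: 2027-01-27 → 1.

1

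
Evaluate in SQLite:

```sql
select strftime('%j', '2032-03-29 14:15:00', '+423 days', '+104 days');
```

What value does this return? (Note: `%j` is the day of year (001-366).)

250

First apply '+423 days', '+104 days': 2032-03-29 14:15:00 → 2033-09-07 14:15:00.
Day-of-year for 2033-09-07: days since 2033-01-01 inclusive = 250, zero-padded to 250.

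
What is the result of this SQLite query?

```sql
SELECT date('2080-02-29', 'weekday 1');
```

2080-03-04

`weekday 1` advances to the next Monday; 2080-02-29 is a Thursday, so it moves forward to 2080-03-04.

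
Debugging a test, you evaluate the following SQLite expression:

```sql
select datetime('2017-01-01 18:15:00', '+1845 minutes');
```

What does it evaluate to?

1845 minutes = 30h 45m; +1845 minutes from 2017-01-01 18:15:00 is 2017-01-03 01:00:00 (crosses midnight).

2017-01-03 01:00:00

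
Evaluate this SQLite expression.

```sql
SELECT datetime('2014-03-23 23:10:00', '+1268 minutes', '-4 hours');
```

2014-03-24 16:18:00

1268 minutes = 21h 8m; +1268 minutes from 2014-03-23 23:10:00 is 2014-03-24 20:18:00 (crosses midnight).
-4 hours from 2014-03-24 20:18:00 is 2014-03-24 16:18:00.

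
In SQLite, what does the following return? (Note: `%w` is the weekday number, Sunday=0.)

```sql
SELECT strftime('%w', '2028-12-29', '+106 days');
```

6

First apply '+106 days': 2028-12-29 → 2029-04-14.
2029-04-14 is a Saturday; with Sunday=0 that is 6.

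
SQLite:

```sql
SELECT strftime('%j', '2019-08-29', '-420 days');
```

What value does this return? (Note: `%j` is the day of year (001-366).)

186

First apply '-420 days': 2019-08-29 → 2018-07-05.
Day-of-year for 2018-07-05: days since 2018-01-01 inclusive = 186, zero-padded to 186.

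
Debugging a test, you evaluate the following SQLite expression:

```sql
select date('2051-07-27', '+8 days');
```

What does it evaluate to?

July 2051 has 31 days; 4 remain after the 27th, so 5 days reach 2051-08-01.
Advancing 3 more days within August lands on 2051-08-04.

2051-08-04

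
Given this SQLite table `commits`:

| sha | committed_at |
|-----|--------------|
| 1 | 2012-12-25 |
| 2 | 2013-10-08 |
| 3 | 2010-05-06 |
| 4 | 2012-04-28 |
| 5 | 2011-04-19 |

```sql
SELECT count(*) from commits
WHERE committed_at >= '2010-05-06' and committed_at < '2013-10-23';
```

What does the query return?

5

Rows in [2010-05-06, 2013-10-23): 2012-12-25, 2013-10-08, 2010-05-06, 2012-04-28, 2011-04-19 → 5 rows.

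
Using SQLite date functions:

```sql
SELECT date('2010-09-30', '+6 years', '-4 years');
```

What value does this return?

Adding +6 years to 2010-09-30 gives 2016-09-30.
Adding -4 years to 2016-09-30 gives 2012-09-30.

2012-09-30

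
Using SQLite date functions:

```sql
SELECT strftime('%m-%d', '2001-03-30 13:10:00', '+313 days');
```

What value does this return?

First apply '+313 days': 2001-03-30 13:10:00 → 2002-02-06 13:10:00.
`%m-%d` extracts the month-day: 02-06.

02-06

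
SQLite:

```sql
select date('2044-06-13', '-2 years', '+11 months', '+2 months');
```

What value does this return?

Adding -2 years to 2044-06-13 gives 2042-06-13.
Adding +11 months to 2042-06-13 gives 2043-05-13.
Adding +2 months to 2043-05-13 gives 2043-07-13.

2043-07-13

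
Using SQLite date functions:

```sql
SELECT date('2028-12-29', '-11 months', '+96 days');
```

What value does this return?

2028-05-04

Adding -11 months to 2028-12-29 gives 2028-01-29.
Applying '+96 days' to 2028-01-29: counting 96 days forward gives 2028-05-04.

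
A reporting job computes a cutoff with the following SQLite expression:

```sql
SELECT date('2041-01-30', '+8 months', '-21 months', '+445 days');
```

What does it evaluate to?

Adding +8 months to 2041-01-30 gives 2041-09-30.
Adding -21 months to 2041-09-30 gives 2039-12-30.
Applying '+445 days' to 2039-12-30: counting 445 days forward gives 2041-03-19.

2041-03-19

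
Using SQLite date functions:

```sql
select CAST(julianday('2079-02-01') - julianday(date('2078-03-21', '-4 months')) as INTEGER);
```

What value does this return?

Adding -4 months to 2078-03-21 gives 2077-11-21.
9 days remain in November 2077 after the 21st (30 − 21).
Full months from December 2077 through January 2079 contribute their day counts.
Then 1 day into February 2079.
Total: 9 + 31 + 31 + 28 + 31 + 30 + 31 + 30 + 31 + 31 + 30 + 31 + 30 + 31 + 31 + 1 = 437.

437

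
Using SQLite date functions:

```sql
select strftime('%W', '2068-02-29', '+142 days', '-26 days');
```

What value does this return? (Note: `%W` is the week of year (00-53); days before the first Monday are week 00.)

25

First apply '+142 days', '-26 days': 2068-02-29 → 2068-06-24.
2068-06-24 is a Sunday. SQLite's %W counts Mondays since the year started; the result is 25.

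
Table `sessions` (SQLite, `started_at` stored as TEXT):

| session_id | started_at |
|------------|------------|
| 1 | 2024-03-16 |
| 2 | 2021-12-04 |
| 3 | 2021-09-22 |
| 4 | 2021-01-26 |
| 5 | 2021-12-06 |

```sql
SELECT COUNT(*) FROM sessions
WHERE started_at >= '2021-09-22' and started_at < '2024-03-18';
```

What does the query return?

Rows in [2021-09-22, 2024-03-18): 2024-03-16, 2021-12-04, 2021-09-22, 2021-12-06 → 4 rows.

4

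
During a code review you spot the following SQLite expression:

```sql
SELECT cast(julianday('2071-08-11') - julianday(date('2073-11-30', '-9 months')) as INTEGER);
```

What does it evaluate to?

Adding -9 months to 2073-11-30 targets 2073-02-30. February 2073 has only 28 days, so SQLite normalizes the 2-day overflow forward to 2073-03-02.
20 days remain in August 2071 after the 11th (31 − 11).
Full months from September 2071 through February 2073 contribute their day counts.
Then 2 days into March 2073.
Total: 20 + 30 + 31 + 30 + 31 + 31 + 29 + 31 + 30 + 31 + 30 + 31 + 31 + 30 + 31 + 30 + 31 + 31 + 28 + 2 = 569.
The subtraction is earlier − later, so the result is −569 → -569.

-569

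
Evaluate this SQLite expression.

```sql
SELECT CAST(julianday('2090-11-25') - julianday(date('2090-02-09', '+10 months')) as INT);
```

-14

Adding +10 months to 2090-02-09 gives 2090-12-09.
5 days remain in November 2090 after the 25th (30 − 25).
Then 9 days into December 2090.
Total: 5 + 9 = 14.
The subtraction is earlier − later, so the result is −14 → -14.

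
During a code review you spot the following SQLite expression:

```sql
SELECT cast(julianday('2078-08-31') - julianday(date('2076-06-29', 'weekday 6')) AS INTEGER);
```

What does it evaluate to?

`weekday 6` advances to the next Saturday; 2076-06-29 is a Monday, so it moves forward to 2076-07-04.
27 days remain in July 2076 after the 4th (31 − 4).
Full months from August 2076 through July 2078 contribute their day counts.
Then 31 days into August 2078.
Total: 27 + 31 + 30 + 31 + 30 + 31 + 31 + 28 + 31 + 30 + 31 + 30 + 31 + 31 + 30 + 31 + 30 + 31 + 31 + 28 + 31 + 30 + 31 + 30 + 31 + 31 = 788.

788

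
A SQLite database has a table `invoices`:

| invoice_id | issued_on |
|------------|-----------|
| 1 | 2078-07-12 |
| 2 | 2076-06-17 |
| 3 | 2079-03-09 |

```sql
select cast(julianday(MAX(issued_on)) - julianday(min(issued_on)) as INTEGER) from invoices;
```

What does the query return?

MIN = 2076-06-17, MAX = 2079-03-09.
13 days remain in June 2076 after the 17th (30 − 17).
Full months from July 2076 through February 2079 contribute their day counts.
Then 9 days into March 2079.
Total: 13 + 31 + 31 + 30 + 31 + 30 + 31 + 31 + 28 + 31 + 30 + 31 + 30 + 31 + 31 + 30 + 31 + 30 + 31 + 31 + 28 + 31 + 30 + 31 + 30 + 31 + 31 + 30 + 31 + 30 + 31 + 31 + 28 + 9 = 995.

995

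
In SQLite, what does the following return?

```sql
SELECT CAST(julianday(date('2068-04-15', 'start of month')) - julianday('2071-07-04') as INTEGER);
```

-1189

`start of month` rewinds 2068-04-15 to 2068-04-01.
29 days remain in April 2068 after the 1st (30 − 1).
Full months from May 2068 through June 2071 contribute their day counts.
Then 4 days into July 2071.
Total: 29 + 31 + 30 + 31 + 31 + 30 + 31 + 30 + 31 + 31 + 28 + 31 + 30 + 31 + 30 + 31 + 31 + 30 + 31 + 30 + 31 + 31 + 28 + 31 + 30 + 31 + 30 + 31 + 31 + 30 + 31 + 30 + 31 + 31 + 28 + 31 + 30 + 31 + 30 + 4 = 1189.
The subtraction is earlier − later, so the result is −1189 → -1189.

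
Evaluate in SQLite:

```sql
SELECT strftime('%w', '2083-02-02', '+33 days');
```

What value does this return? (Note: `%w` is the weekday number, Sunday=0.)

First apply '+33 days': 2083-02-02 → 2083-03-07.
2083-03-07 is a Sunday; with Sunday=0 that is 0.

0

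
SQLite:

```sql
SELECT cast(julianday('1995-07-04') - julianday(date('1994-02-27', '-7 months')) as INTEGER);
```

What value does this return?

707

Adding -7 months to 1994-02-27 gives 1993-07-27.
4 days remain in July 1993 after the 27th (31 − 27).
Full months from August 1993 through June 1995 contribute their day counts.
Then 4 days into July 1995.
Total: 4 + 31 + 30 + 31 + 30 + 31 + 31 + 28 + 31 + 30 + 31 + 30 + 31 + 31 + 30 + 31 + 30 + 31 + 31 + 28 + 31 + 30 + 31 + 30 + 4 = 707.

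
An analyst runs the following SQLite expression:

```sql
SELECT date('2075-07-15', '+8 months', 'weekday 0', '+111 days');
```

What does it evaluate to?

Adding +8 months to 2075-07-15 gives 2076-03-15.
`weekday 0` advances to the next Sunday; 2076-03-15 is already a Sunday, so it stays at 2076-03-15.
Applying '+111 days' to 2076-03-15: counting 111 days forward gives 2076-07-04.

2076-07-04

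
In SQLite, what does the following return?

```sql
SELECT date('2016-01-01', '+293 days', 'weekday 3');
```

2016-10-26

Applying '+293 days' to 2016-01-01: counting 293 days forward gives 2016-10-20.
`weekday 3` advances to the next Wednesday; 2016-10-20 is a Thursday, so it moves forward to 2016-10-26.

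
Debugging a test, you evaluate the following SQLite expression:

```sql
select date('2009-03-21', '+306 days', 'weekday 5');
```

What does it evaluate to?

2010-01-22

Applying '+306 days' to 2009-03-21: counting 306 days forward gives 2010-01-21.
`weekday 5` advances to the next Friday; 2010-01-21 is a Thursday, so it moves forward to 2010-01-22.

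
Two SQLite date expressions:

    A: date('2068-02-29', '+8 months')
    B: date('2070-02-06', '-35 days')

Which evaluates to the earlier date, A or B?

A = 2068-10-29.
B = 2070-01-02.
A is earlier.

A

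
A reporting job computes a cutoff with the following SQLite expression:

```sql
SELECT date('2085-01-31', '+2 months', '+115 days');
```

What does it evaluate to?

2085-07-24

Adding +2 months to 2085-01-31 gives 2085-03-31.
Applying '+115 days' to 2085-03-31: counting 115 days forward gives 2085-07-24.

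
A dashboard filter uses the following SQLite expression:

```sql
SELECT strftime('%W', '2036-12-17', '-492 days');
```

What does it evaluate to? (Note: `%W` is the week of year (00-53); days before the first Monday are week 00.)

First apply '-492 days': 2036-12-17 → 2035-08-13.
2035-08-13 is a Monday. SQLite's %W counts Mondays since the year started; the result is 33.

33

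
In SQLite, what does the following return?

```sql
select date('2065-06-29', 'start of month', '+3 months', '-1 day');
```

`start of month` rewinds 2065-06-29 to 2065-06-01.
Adding +3 months to 2065-06-01 gives 2065-09-01.
Going back 1 day from 2065-09-01 reaches 2065-08-31 (last day of August, 31 days).

2065-08-31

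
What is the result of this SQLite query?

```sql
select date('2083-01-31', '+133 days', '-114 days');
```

2083-02-19

Applying '+133 days' to 2083-01-31: counting 133 days forward gives 2083-06-13.
Applying '-114 days' to 2083-06-13: counting 114 days back gives 2083-02-19.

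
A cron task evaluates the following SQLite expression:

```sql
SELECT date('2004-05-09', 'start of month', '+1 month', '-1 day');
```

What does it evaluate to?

2004-05-31

`start of month` rewinds 2004-05-09 to 2004-05-01.
Adding +1 month to 2004-05-01 gives 2004-06-01.
Going back 1 day from 2004-06-01 reaches 2004-05-31 (last day of May, 31 days).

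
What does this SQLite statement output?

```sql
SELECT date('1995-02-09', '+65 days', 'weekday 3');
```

1995-04-19

Applying '+65 days' to 1995-02-09: counting 65 days forward gives 1995-04-15.
`weekday 3` advances to the next Wednesday; 1995-04-15 is a Saturday, so it moves forward to 1995-04-19.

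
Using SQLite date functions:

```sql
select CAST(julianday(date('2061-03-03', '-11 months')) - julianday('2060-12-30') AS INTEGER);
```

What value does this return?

-271

Adding -11 months to 2061-03-03 gives 2060-04-03.
27 days remain in April 2060 after the 3rd (30 − 3).
Full months from May 2060 through November 2060 contribute their day counts.
Then 30 days into December 2060.
Total: 27 + 31 + 30 + 31 + 31 + 30 + 31 + 30 + 30 = 271.
The subtraction is earlier − later, so the result is −271 → -271.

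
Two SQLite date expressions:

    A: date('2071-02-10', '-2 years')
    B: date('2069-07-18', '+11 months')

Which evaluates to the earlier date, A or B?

A

A = 2069-02-10.
B = 2070-06-18.
A is earlier.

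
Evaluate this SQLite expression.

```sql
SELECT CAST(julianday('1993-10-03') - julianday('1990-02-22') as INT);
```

6 days remain in February 1990 after the 22nd (28 − 22).
Full months from March 1990 through September 1993 contribute their day counts.
Then 3 days into October 1993.
Total: 6 + 31 + 30 + 31 + 30 + 31 + 31 + 30 + 31 + 30 + 31 + 31 + 28 + 31 + 30 + 31 + 30 + 31 + 31 + 30 + 31 + 30 + 31 + 31 + 29 + 31 + 30 + 31 + 30 + 31 + 31 + 30 + 31 + 30 + 31 + 31 + 28 + 31 + 30 + 31 + 30 + 31 + 31 + 30 + 3 = 1319.

1319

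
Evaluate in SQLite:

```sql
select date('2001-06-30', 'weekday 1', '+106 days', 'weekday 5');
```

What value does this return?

`weekday 1` advances to the next Monday; 2001-06-30 is a Saturday, so it moves forward to 2001-07-02.
Applying '+106 days' to 2001-07-02: counting 106 days forward gives 2001-10-16.
`weekday 5` advances to the next Friday; 2001-10-16 is a Tuesday, so it moves forward to 2001-10-19.

2001-10-19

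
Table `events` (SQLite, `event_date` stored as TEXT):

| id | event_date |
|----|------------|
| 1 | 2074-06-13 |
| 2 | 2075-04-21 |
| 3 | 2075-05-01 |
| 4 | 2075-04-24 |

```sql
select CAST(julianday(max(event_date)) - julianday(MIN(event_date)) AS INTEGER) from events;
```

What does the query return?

322

MIN = 2074-06-13, MAX = 2075-05-01.
17 days remain in June 2074 after the 13th (30 − 13).
Full months from July 2074 through April 2075 contribute their day counts.
Then 1 day into May 2075.
Total: 17 + 31 + 31 + 30 + 31 + 30 + 31 + 31 + 28 + 31 + 30 + 1 = 322.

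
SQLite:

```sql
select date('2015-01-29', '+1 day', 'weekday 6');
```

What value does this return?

Advancing 1 more day within January lands on 2015-01-30.
`weekday 6` advances to the next Saturday; 2015-01-30 is a Friday, so it moves forward to 2015-01-31.

2015-01-31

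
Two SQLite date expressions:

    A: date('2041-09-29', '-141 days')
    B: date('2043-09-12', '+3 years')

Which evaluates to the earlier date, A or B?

A = 2041-05-11.
B = 2046-09-12.
A is earlier.

A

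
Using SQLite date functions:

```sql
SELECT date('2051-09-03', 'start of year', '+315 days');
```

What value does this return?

2051-11-12

`start of year` rewinds 2051-09-03 to 2051-01-01.
Applying '+315 days' to 2051-01-01: counting 315 days forward gives 2051-11-12.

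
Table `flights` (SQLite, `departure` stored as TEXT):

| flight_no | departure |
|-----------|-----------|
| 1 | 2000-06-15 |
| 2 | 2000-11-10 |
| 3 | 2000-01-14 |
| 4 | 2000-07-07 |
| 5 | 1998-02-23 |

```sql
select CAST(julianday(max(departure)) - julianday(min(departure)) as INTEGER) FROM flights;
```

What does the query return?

MIN = 1998-02-23, MAX = 2000-11-10.
5 days remain in February 1998 after the 23rd (28 − 23).
Full months from March 1998 through October 2000 contribute their day counts.
Then 10 days into November 2000.
Total: 5 + 31 + 30 + 31 + 30 + 31 + 31 + 30 + 31 + 30 + 31 + 31 + 28 + 31 + 30 + 31 + 30 + 31 + 31 + 30 + 31 + 30 + 31 + 31 + 29 + 31 + 30 + 31 + 30 + 31 + 31 + 30 + 31 + 10 = 991.

991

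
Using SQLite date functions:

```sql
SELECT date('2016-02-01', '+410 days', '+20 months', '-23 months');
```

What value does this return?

2016-12-17

Applying '+410 days' to 2016-02-01: counting 410 days forward gives 2017-03-17.
Adding +20 months to 2017-03-17 gives 2018-11-17.
Adding -23 months to 2018-11-17 gives 2016-12-17.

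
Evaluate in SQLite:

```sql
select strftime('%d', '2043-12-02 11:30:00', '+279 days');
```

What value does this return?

06

First apply '+279 days': 2043-12-02 11:30:00 → 2044-09-06 11:30:00.
`%d` extracts the 2-digit day of month: 06.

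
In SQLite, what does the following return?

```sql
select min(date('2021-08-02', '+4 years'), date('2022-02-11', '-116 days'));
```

date('2021-08-02', '+4 years') → 2025-08-02.
date('2022-02-11', '-116 days') → 2021-10-18.
Earlier of the two is 2021-10-18.

2021-10-18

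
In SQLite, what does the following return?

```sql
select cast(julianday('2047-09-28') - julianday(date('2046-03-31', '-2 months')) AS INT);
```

605

Adding -2 months to 2046-03-31 gives 2046-01-31.
0 days remain in January 2046 after the 31st (31 − 31).
Full months from February 2046 through August 2047 contribute their day counts.
Then 28 days into September 2047.
Total: 0 + 28 + 31 + 30 + 31 + 30 + 31 + 31 + 30 + 31 + 30 + 31 + 31 + 28 + 31 + 30 + 31 + 30 + 31 + 31 + 28 = 605.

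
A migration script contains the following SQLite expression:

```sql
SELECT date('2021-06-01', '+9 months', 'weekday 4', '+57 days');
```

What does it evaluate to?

Adding +9 months to 2021-06-01 gives 2022-03-01.
`weekday 4` advances to the next Thursday; 2022-03-01 is a Tuesday, so it moves forward to 2022-03-03.
Applying '+57 days' to 2022-03-03: counting 57 days forward gives 2022-04-29.

2022-04-29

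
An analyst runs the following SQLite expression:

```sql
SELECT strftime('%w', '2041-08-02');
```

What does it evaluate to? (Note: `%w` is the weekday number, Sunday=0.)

2041-08-02 is a Friday; with Sunday=0 that is 5.

5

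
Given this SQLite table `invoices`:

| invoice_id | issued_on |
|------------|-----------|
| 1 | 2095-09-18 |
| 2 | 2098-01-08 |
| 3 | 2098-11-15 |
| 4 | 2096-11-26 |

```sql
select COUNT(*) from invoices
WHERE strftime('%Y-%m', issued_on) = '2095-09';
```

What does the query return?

1

Rows with year-month 2095-09: 2095-09-18 → 1.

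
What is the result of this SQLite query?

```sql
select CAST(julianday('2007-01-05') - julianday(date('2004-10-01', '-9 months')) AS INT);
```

1100

Adding -9 months to 2004-10-01 gives 2004-01-01.
30 days remain in January 2004 after the 1st (31 − 1).
Full months from February 2004 through December 2006 contribute their day counts.
Then 5 days into January 2007.
Total: 30 + 29 + 31 + 30 + 31 + 30 + 31 + 31 + 30 + 31 + 30 + 31 + 31 + 28 + 31 + 30 + 31 + 30 + 31 + 31 + 30 + 31 + 30 + 31 + 31 + 28 + 31 + 30 + 31 + 30 + 31 + 31 + 30 + 31 + 30 + 31 + 5 = 1100.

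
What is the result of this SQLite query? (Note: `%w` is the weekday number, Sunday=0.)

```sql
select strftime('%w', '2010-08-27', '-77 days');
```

5

First apply '-77 days': 2010-08-27 → 2010-06-11.
2010-06-11 is a Friday; with Sunday=0 that is 5.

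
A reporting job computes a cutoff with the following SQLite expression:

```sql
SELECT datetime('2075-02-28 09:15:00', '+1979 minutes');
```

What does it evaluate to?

2075-03-01 18:14:00

1979 minutes = 32h 59m; +1979 minutes from 2075-02-28 09:15:00 is 2075-03-01 18:14:00 (crosses midnight).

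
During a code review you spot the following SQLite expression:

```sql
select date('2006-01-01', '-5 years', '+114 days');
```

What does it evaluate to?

Adding -5 years to 2006-01-01 gives 2001-01-01.
Applying '+114 days' to 2001-01-01: counting 114 days forward gives 2001-04-25.

2001-04-25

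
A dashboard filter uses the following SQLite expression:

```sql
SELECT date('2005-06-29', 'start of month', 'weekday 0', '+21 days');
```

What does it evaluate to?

`start of month` rewinds 2005-06-29 to 2005-06-01.
`weekday 0` advances to the next Sunday; 2005-06-01 is a Wednesday, so it moves forward to 2005-06-05.
Advancing 21 more days within June lands on 2005-06-26.

2005-06-26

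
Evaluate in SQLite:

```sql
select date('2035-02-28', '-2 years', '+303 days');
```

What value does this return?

2033-12-28

Adding -2 years to 2035-02-28 gives 2033-02-28.
Applying '+303 days' to 2033-02-28: counting 303 days forward gives 2033-12-28.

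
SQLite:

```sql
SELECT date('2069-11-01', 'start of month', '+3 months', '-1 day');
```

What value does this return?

2070-01-31

`start of month` rewinds 2069-11-01 to 2069-11-01.
Adding +3 months to 2069-11-01 gives 2070-02-01.
Going back 1 day from 2070-02-01 reaches 2070-01-31 (last day of January, 31 days).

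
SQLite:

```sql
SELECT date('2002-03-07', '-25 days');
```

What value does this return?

Going back 7 days from 2002-03-07 reaches 2002-02-28 (last day of February, 28 days).
Going back 18 days within February lands on 2002-02-10.

2002-02-10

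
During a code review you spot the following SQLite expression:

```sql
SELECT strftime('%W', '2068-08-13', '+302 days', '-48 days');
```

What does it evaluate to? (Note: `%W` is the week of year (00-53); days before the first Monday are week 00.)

First apply '+302 days', '-48 days': 2068-08-13 → 2069-04-24.
2069-04-24 is a Wednesday. SQLite's %W counts Mondays since the year started; the result is 16.

16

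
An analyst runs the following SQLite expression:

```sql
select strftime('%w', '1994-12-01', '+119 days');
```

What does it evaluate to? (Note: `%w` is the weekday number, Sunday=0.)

4

First apply '+119 days': 1994-12-01 → 1995-03-30.
1995-03-30 is a Thursday; with Sunday=0 that is 4.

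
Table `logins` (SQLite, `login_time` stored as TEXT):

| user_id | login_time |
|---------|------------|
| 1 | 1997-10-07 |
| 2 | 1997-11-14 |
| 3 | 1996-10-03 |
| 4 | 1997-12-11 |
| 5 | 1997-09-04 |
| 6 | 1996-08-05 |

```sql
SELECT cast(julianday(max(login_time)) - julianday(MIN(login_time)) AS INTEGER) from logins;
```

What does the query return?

493

MIN = 1996-08-05, MAX = 1997-12-11.
26 days remain in August 1996 after the 5th (31 − 5).
Full months from September 1996 through November 1997 contribute their day counts.
Then 11 days into December 1997.
Total: 26 + 30 + 31 + 30 + 31 + 31 + 28 + 31 + 30 + 31 + 30 + 31 + 31 + 30 + 31 + 30 + 11 = 493.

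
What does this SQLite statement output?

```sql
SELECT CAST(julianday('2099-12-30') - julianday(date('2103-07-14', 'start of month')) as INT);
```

-1278

`start of month` rewinds 2103-07-14 to 2103-07-01.
1 day remains in December 2099 after the 30th (31 − 30).
Full months from January 2100 through June 2103 contribute their day counts.
Then 1 day into July 2103.
Total: 1 + 31 + 28 + 31 + 30 + 31 + 30 + 31 + 31 + 30 + 31 + 30 + 31 + 31 + 28 + 31 + 30 + 31 + 30 + 31 + 31 + 30 + 31 + 30 + 31 + 31 + 28 + 31 + 30 + 31 + 30 + 31 + 31 + 30 + 31 + 30 + 31 + 31 + 28 + 31 + 30 + 31 + 30 + 1 = 1278.
The subtraction is earlier − later, so the result is −1278 → -1278.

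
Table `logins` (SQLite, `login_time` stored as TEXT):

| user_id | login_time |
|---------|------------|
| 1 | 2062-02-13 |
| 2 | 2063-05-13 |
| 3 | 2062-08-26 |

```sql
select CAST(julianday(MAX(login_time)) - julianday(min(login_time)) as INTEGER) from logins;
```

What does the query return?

454

MIN = 2062-02-13, MAX = 2063-05-13.
15 days remain in February 2062 after the 13th (28 − 13).
Full months from March 2062 through April 2063 contribute their day counts.
Then 13 days into May 2063.
Total: 15 + 31 + 30 + 31 + 30 + 31 + 31 + 30 + 31 + 30 + 31 + 31 + 28 + 31 + 30 + 13 = 454.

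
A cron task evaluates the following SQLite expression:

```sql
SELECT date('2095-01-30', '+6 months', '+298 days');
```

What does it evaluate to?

2096-05-23

Adding +6 months to 2095-01-30 gives 2095-07-30.
Applying '+298 days' to 2095-07-30: counting 298 days forward gives 2096-05-23.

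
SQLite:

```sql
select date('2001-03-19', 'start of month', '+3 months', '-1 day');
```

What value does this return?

2001-05-31

`start of month` rewinds 2001-03-19 to 2001-03-01.
Adding +3 months to 2001-03-01 gives 2001-06-01.
Going back 1 day from 2001-06-01 reaches 2001-05-31 (last day of May, 31 days).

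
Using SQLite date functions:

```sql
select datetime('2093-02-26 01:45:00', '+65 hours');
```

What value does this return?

2093-02-28 18:45:00

+65 hours from 2093-02-26 01:45:00 is 2093-02-28 18:45:00 (crosses midnight).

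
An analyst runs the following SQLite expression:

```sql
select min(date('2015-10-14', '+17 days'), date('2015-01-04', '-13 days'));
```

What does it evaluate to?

2014-12-22

date('2015-10-14', '+17 days') → 2015-10-31.
date('2015-01-04', '-13 days') → 2014-12-22.
Earlier of the two is 2014-12-22.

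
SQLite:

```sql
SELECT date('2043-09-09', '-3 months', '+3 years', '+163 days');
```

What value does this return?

Adding -3 months to 2043-09-09 gives 2043-06-09.
Adding +3 years to 2043-06-09 gives 2046-06-09.
Applying '+163 days' to 2046-06-09: counting 163 days forward gives 2046-11-19.

2046-11-19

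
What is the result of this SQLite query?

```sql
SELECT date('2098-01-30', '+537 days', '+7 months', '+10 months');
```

Applying '+537 days' to 2098-01-30: counting 537 days forward gives 2099-07-21.
Adding +7 months to 2099-07-21 gives 2100-02-21.
Adding +10 months to 2100-02-21 gives 2100-12-21.

2100-12-21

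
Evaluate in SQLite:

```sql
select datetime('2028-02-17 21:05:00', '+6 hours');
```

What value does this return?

2028-02-18 03:05:00

+6 hours from 2028-02-17 21:05:00 is 2028-02-18 03:05:00 (crosses midnight).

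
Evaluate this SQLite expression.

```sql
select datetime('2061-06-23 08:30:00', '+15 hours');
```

+15 hours from 2061-06-23 08:30:00 is 2061-06-23 23:30:00.

2061-06-23 23:30:00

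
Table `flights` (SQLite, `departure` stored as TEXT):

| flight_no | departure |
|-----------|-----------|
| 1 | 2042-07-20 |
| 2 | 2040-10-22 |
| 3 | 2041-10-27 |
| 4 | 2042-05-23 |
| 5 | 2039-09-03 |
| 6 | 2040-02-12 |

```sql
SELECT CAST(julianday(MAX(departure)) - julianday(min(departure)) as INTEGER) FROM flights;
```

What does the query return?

MIN = 2039-09-03, MAX = 2042-07-20.
27 days remain in September 2039 after the 3rd (30 − 3).
Full months from October 2039 through June 2042 contribute their day counts.
Then 20 days into July 2042.
Total: 27 + 31 + 30 + 31 + 31 + 29 + 31 + 30 + 31 + 30 + 31 + 31 + 30 + 31 + 30 + 31 + 31 + 28 + 31 + 30 + 31 + 30 + 31 + 31 + 30 + 31 + 30 + 31 + 31 + 28 + 31 + 30 + 31 + 30 + 20 = 1051.

1051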